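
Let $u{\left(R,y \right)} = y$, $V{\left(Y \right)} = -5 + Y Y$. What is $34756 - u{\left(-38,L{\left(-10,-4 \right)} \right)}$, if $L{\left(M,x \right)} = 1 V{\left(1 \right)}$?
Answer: $34760$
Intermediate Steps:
$V{\left(Y \right)} = -5 + Y^{2}$
$L{\left(M,x \right)} = -4$ ($L{\left(M,x \right)} = 1 \left(-5 + 1^{2}\right) = 1 \left(-5 + 1\right) = 1 \left(-4\right) = -4$)
$34756 - u{\left(-38,L{\left(-10,-4 \right)} \right)} = 34756 - -4 = 34756 + 4 = 34760$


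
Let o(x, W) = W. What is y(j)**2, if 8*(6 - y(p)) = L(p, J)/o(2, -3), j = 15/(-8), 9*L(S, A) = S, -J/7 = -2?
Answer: 11909401/331776 ≈ 35.896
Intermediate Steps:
J = 14 (J = -7*(-2) = 14)
L(S, A) = S/9
j = -15/8 (j = 15*(-1/8) = -15/8 ≈ -1.8750)
y(p) = 6 + p/216 (y(p) = 6 - p/9/(8*(-3)) = 6 - p/9*(-1)/(8*3) = 6 - (-1)*p/216 = 6 + p/216)
y(j)**2 = (6 + (1/216)*(-15/8))**2 = (6 - 5/576)**2 = (3451/576)**2 = 11909401/331776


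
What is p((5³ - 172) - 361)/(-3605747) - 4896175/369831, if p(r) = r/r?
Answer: -17654368687556/1333517018757 ≈ -13.239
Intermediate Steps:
p(r) = 1
p((5³ - 172) - 361)/(-3605747) - 4896175/369831 = 1/(-3605747) - 4896175/369831 = 1*(-1/3605747) - 4896175*1/369831 = -1/3605747 - 4896175/369831 = -17654368687556/1333517018757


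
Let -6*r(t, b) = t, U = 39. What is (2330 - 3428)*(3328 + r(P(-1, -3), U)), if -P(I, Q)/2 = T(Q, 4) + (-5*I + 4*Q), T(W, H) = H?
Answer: -3653046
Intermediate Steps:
P(I, Q) = -8 - 8*Q + 10*I (P(I, Q) = -2*(4 + (-5*I + 4*Q)) = -2*(4 - 5*I + 4*Q) = -8 - 8*Q + 10*I)
r(t, b) = -t/6
(2330 - 3428)*(3328 + r(P(-1, -3), U)) = (2330 - 3428)*(3328 - (-8 - 8*(-3) + 10*(-1))/6) = -1098*(3328 - (-8 + 24 - 10)/6) = -1098*(3328 - ⅙*6) = -1098*(3328 - 1) = -1098*3327 = -3653046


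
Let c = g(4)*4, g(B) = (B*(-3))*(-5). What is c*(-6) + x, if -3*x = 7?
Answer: -4327/3 ≈ -1442.3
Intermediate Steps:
x = -7/3 (x = -⅓*7 = -7/3 ≈ -2.3333)
g(B) = 15*B (g(B) = -3*B*(-5) = 15*B)
c = 240 (c = (15*4)*4 = 60*4 = 240)
c*(-6) + x = 240*(-6) - 7/3 = -1440 - 7/3 = -4327/3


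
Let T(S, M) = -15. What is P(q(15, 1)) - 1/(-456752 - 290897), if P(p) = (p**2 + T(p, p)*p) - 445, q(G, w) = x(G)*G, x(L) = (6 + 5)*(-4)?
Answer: 332744925696/747649 ≈ 4.4506e+5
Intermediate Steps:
x(L) = -44 (x(L) = 11*(-4) = -44)
q(G, w) = -44*G
P(p) = -445 + p**2 - 15*p (P(p) = (p**2 - 15*p) - 445 = -445 + p**2 - 15*p)
P(q(15, 1)) - 1/(-456752 - 290897) = (-445 + (-44*15)**2 - (-660)*15) - 1/(-456752 - 290897) = (-445 + (-660)**2 - 15*(-660)) - 1/(-747649) = (-445 + 435600 + 9900) - 1*(-1/747649) = 445055 + 1/747649 = 332744925696/747649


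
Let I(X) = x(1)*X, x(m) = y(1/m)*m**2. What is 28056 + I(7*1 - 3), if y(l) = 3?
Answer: 28068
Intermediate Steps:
x(m) = 3*m**2
I(X) = 3*X (I(X) = (3*1**2)*X = (3*1)*X = 3*X)
28056 + I(7*1 - 3) = 28056 + 3*(7*1 - 3) = 28056 + 3*(7 - 3) = 28056 + 3*4 = 28056 + 12 = 28068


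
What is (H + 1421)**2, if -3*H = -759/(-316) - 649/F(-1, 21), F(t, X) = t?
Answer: 1302485800225/898704 ≈ 1.4493e+6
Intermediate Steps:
H = -205843/948 (H = -(-759/(-316) - 649/(-1))/3 = -(-759*(-1/316) - 649*(-1))/3 = -(759/316 + 649)/3 = -1/3*205843/316 = -205843/948 ≈ -217.13)
(H + 1421)**2 = (-205843/948 + 1421)**2 = (1141265/948)**2 = 1302485800225/898704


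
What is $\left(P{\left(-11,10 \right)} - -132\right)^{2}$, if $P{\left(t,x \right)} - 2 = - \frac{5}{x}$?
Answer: $\frac{71289}{4} \approx 17822.0$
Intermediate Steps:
$P{\left(t,x \right)} = 2 - \frac{5}{x}$
$\left(P{\left(-11,10 \right)} - -132\right)^{2} = \left(\left(2 - \frac{5}{10}\right) - -132\right)^{2} = \left(\left(2 - \frac{1}{2}\right) + 132\right)^{2} = \left(\frac{3}{2} + 132\right)^{2} = \left(\frac{267}{2}\right)^{2} = \frac{71289}{4}$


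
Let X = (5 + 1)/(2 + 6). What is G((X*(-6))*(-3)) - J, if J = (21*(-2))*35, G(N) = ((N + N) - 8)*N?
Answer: 3453/2 ≈ 1726.5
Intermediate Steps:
X = 3/4 (X = 6/8 = 6*(1/8) = 3/4 ≈ 0.75000)
G(N) = N*(-8 + 2*N) (G(N) = (2*N - 8)*N = (-8 + 2*N)*N = N*(-8 + 2*N))
J = -1470 (J = -42*35 = -1470)
G((X*(-6))*(-3)) - J = 2*(((3/4)*(-6))*(-3))*(-4 + ((3/4)*(-6))*(-3)) - 1*(-1470) = 2*(-9/2*(-3))*(-4 - 9/2*(-3)) + 1470 = 2*(27/2)*(-4 + 27/2) + 1470 = 2*(27/2)*(19/2) + 1470 = 513/2 + 1470 = 3453/2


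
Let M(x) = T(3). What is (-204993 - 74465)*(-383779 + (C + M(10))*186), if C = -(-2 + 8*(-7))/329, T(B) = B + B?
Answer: 35179665066262/329 ≈ 1.0693e+11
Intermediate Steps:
T(B) = 2*B
M(x) = 6 (M(x) = 2*3 = 6)
C = 58/329 (C = -(-2 - 56)*(1/329) = -1*(-58)*(1/329) = 58*(1/329) = 58/329 ≈ 0.17629)
(-204993 - 74465)*(-383779 + (C + M(10))*186) = (-204993 - 74465)*(-383779 + (58/329 + 6)*186) = -279458*(-383779 + (2032/329)*186) = -279458*(-383779 + 377952/329) = -279458*(-125885339/329) = 35179665066262/329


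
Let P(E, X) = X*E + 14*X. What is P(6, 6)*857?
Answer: 102840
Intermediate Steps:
P(E, X) = 14*X + E*X (P(E, X) = E*X + 14*X = 14*X + E*X)
P(6, 6)*857 = (6*(14 + 6))*857 = (6*20)*857 = 120*857 = 102840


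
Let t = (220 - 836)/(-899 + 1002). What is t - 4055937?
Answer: -417762127/103 ≈ -4.0559e+6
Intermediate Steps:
t = -616/103 ≈ -5.9806
t - 4055937 = -616/103 - 4055937 = -417762127/103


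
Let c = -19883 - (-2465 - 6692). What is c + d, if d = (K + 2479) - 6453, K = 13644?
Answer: -1056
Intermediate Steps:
d = 9670 (d = (13644 + 2479) - 6453 = 16123 - 6453 = 9670)
c = -10726 (c = -19883 - 1*(-9157) = -19883 + 9157 = -10726)
c + d = -10726 + 9670 = -1056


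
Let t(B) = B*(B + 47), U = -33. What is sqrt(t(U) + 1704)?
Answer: 3*sqrt(138) ≈ 35.242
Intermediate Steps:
t(B) = B*(47 + B)
sqrt(t(U) + 1704) = sqrt(-33*(47 - 33) + 1704) = sqrt(-33*14 + 1704) = sqrt(-462 + 1704) = sqrt(1242) = 3*sqrt(138)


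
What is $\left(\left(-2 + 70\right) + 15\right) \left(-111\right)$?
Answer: $-9213$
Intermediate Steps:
$\left(\left(-2 + 70\right) + 15\right) \left(-111\right) = \left(68 + 15\right) \left(-111\right) = 83 \left(-111\right) = -9213$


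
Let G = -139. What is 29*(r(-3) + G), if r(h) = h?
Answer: -4118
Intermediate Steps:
29*(r(-3) + G) = 29*(-3 - 139) = 29*(-142) = -4118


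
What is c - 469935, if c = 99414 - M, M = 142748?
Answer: -513269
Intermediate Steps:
c = -43334 (c = 99414 - 1*142748 = 99414 - 142748 = -43334)
c - 469935 = -43334 - 469935 = -513269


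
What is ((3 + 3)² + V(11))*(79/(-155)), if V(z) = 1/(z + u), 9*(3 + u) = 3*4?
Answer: -79869/4340 ≈ -18.403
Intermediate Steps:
u = -5/3 (u = -3 + (3*4)/9 = -3 + (⅑)*12 = -3 + 4/3 = -5/3 ≈ -1.6667)
V(z) = 1/(-5/3 + z) (V(z) = 1/(z - 5/3) = 1/(-5/3 + z))
((3 + 3)² + V(11))*(79/(-155)) = ((3 + 3)² + 3/(-5 + 3*11))*(79/(-155)) = (6² + 3/(-5 + 33))*(79*(-1/155)) = (36 + 3/28)*(-79/155) = (1011/28)*(-79/155) = -79869/4340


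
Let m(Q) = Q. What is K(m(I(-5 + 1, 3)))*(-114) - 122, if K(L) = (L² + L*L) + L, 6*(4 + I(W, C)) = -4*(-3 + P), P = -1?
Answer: -1126/3 ≈ -375.33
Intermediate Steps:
I(W, C) = -4/3 (I(W, C) = -4 + (-4*(-3 - 1))/6 = -4 + (-4*(-4))/6 = -4 + (⅙)*16 = -4 + 8/3 = -4/3)
K(L) = L + 2*L² (K(L) = (L² + L²) + L = 2*L² + L = L + 2*L²)
K(m(I(-5 + 1, 3)))*(-114) - 122 = -4*(1 + 2*(-4/3))/3*(-114) - 122 = -4*(1 - 8/3)/3*(-114) - 122 = -4/3*(-5/3)*(-114) - 122 = (20/9)*(-114) - 122 = -760/3 - 122 = -1126/3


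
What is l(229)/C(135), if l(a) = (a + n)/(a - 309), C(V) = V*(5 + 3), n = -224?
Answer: -1/17280 ≈ -5.7870e-5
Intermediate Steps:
C(V) = 8*V (C(V) = V*8 = 8*V)
l(a) = (-224 + a)/(-309 + a) (l(a) = (a - 224)/(a - 309) = (-224 + a)/(-309 + a))
l(229)/C(135) = ((-224 + 229)/(-309 + 229))/((8*135)) = (5/(-80))/1080 = -1/80*5*(1/1080) = -1/16*1/1080 = -1/17280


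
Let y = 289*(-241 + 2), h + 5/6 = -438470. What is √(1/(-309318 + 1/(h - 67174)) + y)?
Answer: I*√1689652046159003272376152661/156405048558 ≈ 262.81*I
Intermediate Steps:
h = -2630825/6 (h = -⅚ - 438470 = -2630825/6 ≈ -4.3847e+5)
y = -69071 (y = 289*(-239) = -69071)
√(1/(-309318 + 1/(h - 67174)) + y) = √(1/(-309318 + 1/(-2630825/6 - 67174)) - 69071) = √(1/(-309318 + 1/(-3033869/6)) - 69071) = √(1/(-309318 - 6/3033869) - 69071) = √(1/(-938430291348/3033869) - 69071) = √(-3033869/938430291348 - 69071) = √(-64818318656731577/938430291348) = I*√1689652046159003272376152661/156405048558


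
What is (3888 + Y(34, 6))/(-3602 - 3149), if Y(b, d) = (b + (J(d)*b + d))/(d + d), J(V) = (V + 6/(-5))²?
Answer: -296746/506325 ≈ -0.58608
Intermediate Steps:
J(V) = (-6/5 + V)² (J(V) = (V + 6*(-⅕))² = (V - 6/5)² = (-6/5 + V)²)
Y(b, d) = (b + d + b*(-6 + 5*d)²/25)/(2*d) (Y(b, d) = (b + (((-6 + 5*d)²/25)*b + d))/(d + d) = (b + (b*(-6 + 5*d)²/25 + d))/((2*d)) = (b + (d + b*(-6 + 5*d)²/25))*(1/(2*d)) = (b + d + b*(-6 + 5*d)²/25)*(1/(2*d)) = (b + d + b*(-6 + 5*d)²/25)/(2*d))
(3888 + Y(34, 6))/(-3602 - 3149) = (3888 + (1/50)*(25*34 + 25*6 + 34*(-6 + 5*6)²)/6)/(-3602 - 3149) = (3888 + (1/50)*(⅙)*(850 + 150 + 34*(-6 + 30)²))/(-6751) = (3888 + (1/50)*(⅙)*(850 + 150 + 34*24²))*(-1/6751) = (3888 + (1/50)*(⅙)*(850 + 150 + 34*576))*(-1/6751) = (3888 + (1/50)*(⅙)*(850 + 150 + 19584))*(-1/6751) = (3888 + (1/50)*(⅙)*20584)*(-1/6751) = (3888 + 5146/75)*(-1/6751) = (296746/75)*(-1/6751) = -296746/506325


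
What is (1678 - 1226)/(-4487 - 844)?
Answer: -452/5331 ≈ -0.084787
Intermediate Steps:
(1678 - 1226)/(-4487 - 844) = 452/(-5331) = 452*(-1/5331) = -452/5331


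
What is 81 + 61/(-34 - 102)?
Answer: 10955/136 ≈ 80.552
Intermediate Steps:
81 + 61/(-34 - 102) = 81 + 61/(-136) = 81 + 61*(-1/136) = 81 - 61/136 = 10955/136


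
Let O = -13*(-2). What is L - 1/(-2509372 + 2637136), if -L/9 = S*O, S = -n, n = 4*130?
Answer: 15546323519/127764 ≈ 1.2168e+5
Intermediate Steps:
n = 520
O = 26
S = -520 (S = -1*520 = -520)
L = 121680 (L = -(-4680)*26 = -9*(-13520) = 121680)
L - 1/(-2509372 + 2637136) = 121680 - 1/(-2509372 + 2637136) = 121680 - 1/127764 = 15546323519/127764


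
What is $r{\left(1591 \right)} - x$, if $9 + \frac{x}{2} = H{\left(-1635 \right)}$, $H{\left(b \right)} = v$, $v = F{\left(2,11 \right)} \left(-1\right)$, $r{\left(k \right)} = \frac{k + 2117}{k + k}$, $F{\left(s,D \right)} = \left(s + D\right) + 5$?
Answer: $\frac{87768}{1591} \approx 55.165$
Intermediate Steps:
$F{\left(s,D \right)} = 5 + D + s$ ($F{\left(s,D \right)} = \left(D + s\right) + 5 = 5 + D + s$)
$r{\left(k \right)} = \frac{2117 + k}{2 k}$
$v = -18$ ($v = \left(5 + 11 + 2\right) \left(-1\right) = 18 \left(-1\right) = -18$)
$H{\left(b \right)} = -18$
$x = -54$ ($x = -18 + 2 \left(-18\right) = -18 - 36 = -54$)
$r{\left(1591 \right)} - x = \frac{2117 + 1591}{2 \cdot 1591} - -54 = \frac{1}{2} \cdot \frac{1}{1591} \cdot 3708 + 54 = \frac{1854}{1591} + 54 = \frac{87768}{1591}$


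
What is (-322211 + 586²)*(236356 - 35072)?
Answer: 4264201540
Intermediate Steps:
(-322211 + 586²)*(236356 - 35072) = (-322211 + 343396)*201284 = 21185*201284 = 4264201540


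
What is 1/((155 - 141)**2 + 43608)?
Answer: 1/43804 ≈ 2.2829e-5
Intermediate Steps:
1/((155 - 141)**2 + 43608) = 1/(14**2 + 43608) = 1/(196 + 43608) = 1/43804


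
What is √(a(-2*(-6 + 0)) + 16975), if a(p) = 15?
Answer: √16990 ≈ 130.35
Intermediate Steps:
√(a(-2*(-6 + 0)) + 16975) = √(15 + 16975) = √16990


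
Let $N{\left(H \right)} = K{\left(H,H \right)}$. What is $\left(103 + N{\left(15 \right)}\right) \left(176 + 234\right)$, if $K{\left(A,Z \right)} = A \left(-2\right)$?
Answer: $29930$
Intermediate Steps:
$K{\left(A,Z \right)} = - 2 A$
$N{\left(H \right)} = - 2 H$
$\left(103 + N{\left(15 \right)}\right) \left(176 + 234\right) = \left(103 - 30\right) \left(176 + 234\right) = \left(103 - 30\right) 410 = 73 \cdot 410 = 29930$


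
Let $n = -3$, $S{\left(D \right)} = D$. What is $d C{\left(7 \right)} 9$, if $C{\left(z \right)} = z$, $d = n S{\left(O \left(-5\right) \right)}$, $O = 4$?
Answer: $3780$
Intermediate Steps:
$d = 60$ ($d = - 3 \cdot 4 \left(-5\right) = \left(-3\right) \left(-20\right) = 60$)
$d C{\left(7 \right)} 9 = 60 \cdot 7 \cdot 9 = 420 \cdot 9 = 3780$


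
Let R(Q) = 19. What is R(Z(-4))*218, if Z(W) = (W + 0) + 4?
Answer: 4142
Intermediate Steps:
Z(W) = 4 + W (Z(W) = W + 4 = 4 + W)
R(Z(-4))*218 = 19*218 = 4142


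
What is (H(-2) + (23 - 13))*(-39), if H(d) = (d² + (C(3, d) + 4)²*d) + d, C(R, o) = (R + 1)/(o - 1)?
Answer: 260/3 ≈ 86.667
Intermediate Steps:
C(R, o) = (1 + R)/(-1 + o)
H(d) = d + d² + d*(4 + 4/(-1 + d))² (H(d) = (d² + ((1 + 3)/(-1 + d) + 4)²*d) + d = (d² + (4/(-1 + d) + 4)²*d) + d = (d² + (4 + 4/(-1 + d))²*d) + d = (d² + d*(4 + 4/(-1 + d))²) + d = d + d² + d*(4 + 4/(-1 + d))²)
(H(-2) + (23 - 13))*(-39) = ((-2 + (-2)² + 16*(-2)³/(-1 - 2)²) + (23 - 13))*(-39) = ((-2 + 4 + 16*(-8)/(-3)²) + 10)*(-39) = ((-2 + 4 + 16*(-8)*(⅑)) + 10)*(-39) = ((-2 + 4 - 128/9) + 10)*(-39) = (-110/9 + 10)*(-39) = -20/9*(-39) = 260/3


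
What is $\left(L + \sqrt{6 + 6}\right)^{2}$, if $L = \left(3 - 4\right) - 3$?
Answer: $28 - 16 \sqrt{3} \approx 0.28719$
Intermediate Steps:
$L = -4$ ($L = -1 - 3 = -4$)
$\left(L + \sqrt{6 + 6}\right)^{2} = \left(-4 + \sqrt{6 + 6}\right)^{2} = \left(-4 + \sqrt{12}\right)^{2} = \left(-4 + 2 \sqrt{3}\right)^{2}$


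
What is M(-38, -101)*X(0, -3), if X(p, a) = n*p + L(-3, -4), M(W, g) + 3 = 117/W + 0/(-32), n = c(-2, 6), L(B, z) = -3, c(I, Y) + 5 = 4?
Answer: 693/38 ≈ 18.237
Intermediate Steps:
c(I, Y) = -1 (c(I, Y) = -5 + 4 = -1)
n = -1
M(W, g) = -3 + 117/W (M(W, g) = -3 + (117/W + 0/(-32)) = -3 + (117/W + 0*(-1/32)) = -3 + (117/W + 0) = -3 + 117/W)
X(p, a) = -3 - p (X(p, a) = -p - 3 = -3 - p)
M(-38, -101)*X(0, -3) = (-3 + 117/(-38))*(-3 - 1*0) = (-3 + 117*(-1/38))*(-3 + 0) = (-3 - 117/38)*(-3) = -231/38*(-3) = 693/38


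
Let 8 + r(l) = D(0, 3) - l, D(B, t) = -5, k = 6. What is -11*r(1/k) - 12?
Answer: 797/6 ≈ 132.83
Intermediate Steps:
r(l) = -13 - l (r(l) = -8 + (-5 - l) = -13 - l)
-11*r(1/k) - 12 = -11*(-13 - 1/6) - 12 = -11*(-79/6) - 12 = 869/6 - 12 = 797/6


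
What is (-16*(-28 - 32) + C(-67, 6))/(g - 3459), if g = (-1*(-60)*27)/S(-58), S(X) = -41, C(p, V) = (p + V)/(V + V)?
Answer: -469819/1721268 ≈ -0.27295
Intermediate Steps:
C(p, V) = (V + p)/(2*V) (C(p, V) = (V + p)/((2*V)) = (V + p)*(1/(2*V)) = (V + p)/(2*V))
g = -1620/41 (g = (-1*(-60)*27)/(-41) = (60*27)*(-1/41) = 1620*(-1/41) = -1620/41 ≈ -39.512)
(-16*(-28 - 32) + C(-67, 6))/(g - 3459) = (-16*(-28 - 32) + (½)*(6 - 67)/6)/(-1620/41 - 3459) = (-16*(-60) + (½)*(⅙)*(-61))/(-143439/41) = (960 - 61/12)*(-41/143439) = (11459/12)*(-41/143439) = -469819/1721268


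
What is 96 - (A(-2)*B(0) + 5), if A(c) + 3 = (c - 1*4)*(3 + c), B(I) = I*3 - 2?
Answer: 73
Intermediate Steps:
B(I) = -2 + 3*I (B(I) = 3*I - 2 = -2 + 3*I)
A(c) = -3 + (-4 + c)*(3 + c) (A(c) = -3 + (c - 1*4)*(3 + c) = -3 + (c - 4)*(3 + c) = -3 + (-4 + c)*(3 + c))
96 - (A(-2)*B(0) + 5) = 96 - ((-15 + (-2)² - 1*(-2))*(-2 + 3*0) + 5) = 96 - ((-15 + 4 + 2)*(-2 + 0) + 5) = 96 - (-9*(-2) + 5) = 96 - (18 + 5) = 96 - 1*23 = 96 - 23 = 73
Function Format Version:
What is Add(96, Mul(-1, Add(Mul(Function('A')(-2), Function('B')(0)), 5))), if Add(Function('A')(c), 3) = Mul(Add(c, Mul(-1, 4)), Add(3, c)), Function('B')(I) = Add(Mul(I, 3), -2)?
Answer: 73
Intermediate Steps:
Function('B')(I) = Add(-2, Mul(3, I)) (Function('B')(I) = Add(Mul(3, I), -2) = Add(-2, Mul(3, I)))
Function('A')(c) = Add(-3, Mul(Add(-4, c), Add(3, c))) (Function('A')(c) = Add(-3, Mul(Add(c, Mul(-1, 4)), Add(3, c))) = Add(-3, Mul(Add(c, -4), Add(3, c))) = Add(-3, Mul(Add(-4, c), Add(3, c))))
Add(96, Mul(-1, Add(Mul(Function('A')(-2), Function('B')(0)), 5))) = Add(96, Mul(-1, Add(Mul(Add(-15, Pow(-2, 2), Mul(-1, -2)), Add(-2, Mul(3, 0))), 5))) = Add(96, Mul(-1, Add(Mul(Add(-15, 4, 2), Add(-2, 0)), 5))) = Add(96, Mul(-1, Add(Mul(-9, -2), 5))) = Add(96, Mul(-1, Add(18, 5))) = Add(96, Mul(-1, 23)) = Add(96, -23) = 73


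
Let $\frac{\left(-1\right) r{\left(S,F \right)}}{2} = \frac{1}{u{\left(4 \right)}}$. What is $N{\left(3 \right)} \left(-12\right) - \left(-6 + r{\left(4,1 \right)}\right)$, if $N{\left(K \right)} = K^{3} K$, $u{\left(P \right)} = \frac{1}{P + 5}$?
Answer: $-948$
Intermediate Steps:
$u{\left(P \right)} = \frac{1}{5 + P}$
$r{\left(S,F \right)} = -18$ ($r{\left(S,F \right)} = - \frac{2}{\frac{1}{5 + 4}} = - \frac{2}{\frac{1}{9}} = - 2 \frac{1}{\frac{1}{9}} = \left(-2\right) 9 = -18$)
$N{\left(K \right)} = K^{4}$
$N{\left(3 \right)} \left(-12\right) - \left(-6 + r{\left(4,1 \right)}\right) = 3^{4} \left(-12\right) + \left(6 - -18\right) = 81 \left(-12\right) + \left(6 + 18\right) = -972 + 24 = -948$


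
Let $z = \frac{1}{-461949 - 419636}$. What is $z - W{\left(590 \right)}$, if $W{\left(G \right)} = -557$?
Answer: $\frac{491042844}{881585} \approx 557.0$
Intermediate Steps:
$z = - \frac{1}{881585}$ ($z = \frac{1}{-881585} = - \frac{1}{881585} \approx -1.1343 \cdot 10^{-6}$)
$z - W{\left(590 \right)} = - \frac{1}{881585} - -557 = - \frac{1}{881585} + 557 = \frac{491042844}{881585}$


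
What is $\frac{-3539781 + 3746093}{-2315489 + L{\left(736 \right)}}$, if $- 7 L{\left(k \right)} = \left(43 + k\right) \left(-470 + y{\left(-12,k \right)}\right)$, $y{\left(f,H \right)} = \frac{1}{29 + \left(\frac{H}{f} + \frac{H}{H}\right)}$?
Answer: $- \frac{135753296}{1489173205} \approx -0.09116$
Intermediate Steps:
$y{\left(f,H \right)} = \frac{1}{30 + \frac{H}{f}}$ ($y{\left(f,H \right)} = \frac{1}{29 + \left(\frac{H}{f} + 1\right)} = \frac{1}{29 + \left(1 + \frac{H}{f}\right)} = \frac{1}{30 + \frac{H}{f}}$)
$L{\left(k \right)} = - \frac{\left(-470 - \frac{12}{-360 + k}\right) \left(43 + k\right)}{7}$ ($L{\left(k \right)} = - \frac{\left(43 + k\right) \left(-470 - \frac{12}{k + 30 \left(-12\right)}\right)}{7} = - \frac{\left(43 + k\right) \left(-470 - \frac{12}{k - 360}\right)}{7} = - \frac{\left(43 + k\right) \left(-470 - \frac{12}{-360 + k}\right)}{7} = - \frac{\left(-470 - \frac{12}{-360 + k}\right) \left(43 + k\right)}{7}$)
$\frac{-3539781 + 3746093}{-2315489 + L{\left(736 \right)}} = \frac{-3539781 + 3746093}{-2315489 + \frac{2 \left(-3637542 - 54823904 + 235 \cdot 736^{2}\right)}{7 \left(-360 + 736\right)}} = \frac{206312}{-2315489 + \frac{2 \left(-3637542 - 54823904 + 235 \cdot 541696\right)}{7 \cdot 376}} = \frac{206312}{-2315489 + \frac{2}{7} \cdot \frac{1}{376} \left(-3637542 - 54823904 + 127298560\right)} = \frac{206312}{-2315489 + \frac{2}{7} \cdot \frac{1}{376} \cdot 68837114} = \frac{206312}{-2315489 + \frac{34418557}{658}} = \frac{206312}{- \frac{1489173205}{658}} = 206312 \left(- \frac{658}{1489173205}\right) = - \frac{135753296}{1489173205}$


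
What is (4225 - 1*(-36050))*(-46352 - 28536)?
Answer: -3016114200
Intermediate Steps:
(4225 - 1*(-36050))*(-46352 - 28536) = (4225 + 36050)*(-74888) = 40275*(-74888) = -3016114200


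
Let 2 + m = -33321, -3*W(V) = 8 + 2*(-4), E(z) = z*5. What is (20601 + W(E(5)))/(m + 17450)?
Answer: -6867/5291 ≈ -1.2979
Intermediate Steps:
E(z) = 5*z
W(V) = 0 (W(V) = -(8 + 2*(-4))/3 = -(8 - 8)/3 = -⅓*0 = 0)
m = -33323 (m = -2 - 33321 = -33323)
(20601 + W(E(5)))/(m + 17450) = (20601 + 0)/(-33323 + 17450) = 20601/(-15873) = 20601*(-1/15873) = -6867/5291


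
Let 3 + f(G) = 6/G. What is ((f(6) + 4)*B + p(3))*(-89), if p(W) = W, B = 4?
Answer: -979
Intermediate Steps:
f(G) = -3 + 6/G
((f(6) + 4)*B + p(3))*(-89) = (((-3 + 6/6) + 4)*4 + 3)*(-89) = (((-3 + 6*(⅙)) + 4)*4 + 3)*(-89) = (((-3 + 1) + 4)*4 + 3)*(-89) = ((-2 + 4)*4 + 3)*(-89) = (2*4 + 3)*(-89) = (8 + 3)*(-89) = 11*(-89) = -979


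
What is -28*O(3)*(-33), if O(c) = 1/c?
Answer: 308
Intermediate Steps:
-28*O(3)*(-33) = -28/3*(-33) = 308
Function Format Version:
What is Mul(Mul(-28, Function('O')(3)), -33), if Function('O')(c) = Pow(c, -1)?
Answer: 308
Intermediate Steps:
Mul(Mul(-28, Function('O')(3)), -33) = Mul(Mul(-28, Pow(3, -1)), -33) = Mul(Mul(-28, Rational(1, 3)), -33) = Mul(Rational(-28, 3), -33) = 308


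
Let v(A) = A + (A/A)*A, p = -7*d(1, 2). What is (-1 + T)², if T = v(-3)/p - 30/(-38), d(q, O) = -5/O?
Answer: 135424/442225 ≈ 0.30623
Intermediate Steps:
p = 35/2 (p = -(-35)/2 = -7*(-5/2) = 35/2 ≈ 17.500)
v(A) = 2*A (v(A) = A + 1*A = A + A = 2*A)
T = 297/665 (T = (2*(-3))/(35/2) - 30/(-38) = -6*2/35 - 30*(-1/38) = -12/35 + 15/19 = 297/665 ≈ 0.44662)
(-1 + T)² = (-1 + 297/665)² = (-368/665)² = 135424/442225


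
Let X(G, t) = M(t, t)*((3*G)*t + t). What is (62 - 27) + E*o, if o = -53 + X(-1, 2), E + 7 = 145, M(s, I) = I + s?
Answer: -9487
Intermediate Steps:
E = 138 (E = -7 + 145 = 138)
X(G, t) = 2*t*(t + 3*G*t) (X(G, t) = (t + t)*((3*G)*t + t) = (2*t)*(3*G*t + t) = (2*t)*(t + 3*G*t) = 2*t*(t + 3*G*t))
o = -69 (o = -53 + 2**2*(2 + 6*(-1)) = -53 + 4*(2 - 6) = -53 + 4*(-4) = -53 - 16 = -69)
(62 - 27) + E*o = (62 - 27) + 138*(-69) = 35 - 9522 = -9487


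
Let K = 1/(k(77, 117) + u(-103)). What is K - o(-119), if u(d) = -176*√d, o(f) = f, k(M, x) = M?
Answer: 34579860/290587 + 16*I*√103/290587 ≈ 119.0 + 0.00055881*I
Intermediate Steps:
K = 1/(77 - 176*I*√103) ≈ 2.4089e-5 + 0.00055881*I
K - o(-119) = (7/290587 + 16*I*√103/290587) - 1*(-119) = (7/290587 + 16*I*√103/290587) + 119 = 34579860/290587 + 16*I*√103/290587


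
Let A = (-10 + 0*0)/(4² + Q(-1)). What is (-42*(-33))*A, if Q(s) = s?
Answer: -924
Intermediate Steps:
A = -⅔ (A = (-10 + 0*0)/(4² - 1) = (-10 + 0)/(16 - 1) = -10/15 = -10*1/15 = -⅔ ≈ -0.66667)
(-42*(-33))*A = -42*(-33)*(-⅔) = 1386*(-⅔) = -924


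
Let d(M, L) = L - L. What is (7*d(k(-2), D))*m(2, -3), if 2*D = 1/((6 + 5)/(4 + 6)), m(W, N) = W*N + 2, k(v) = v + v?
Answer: 0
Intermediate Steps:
k(v) = 2*v
m(W, N) = 2 + N*W (m(W, N) = N*W + 2 = 2 + N*W)
D = 5/11 (D = (1/((6 + 5)/(4 + 6)))/2 = (1/(11/10))/2 = (1*(10/11))/2 = (½)*(10/11) = 5/11 ≈ 0.45455)
d(M, L) = 0
(7*d(k(-2), D))*m(2, -3) = (7*0)*(2 - 3*2) = 0*(2 - 6) = 0*(-4) = 0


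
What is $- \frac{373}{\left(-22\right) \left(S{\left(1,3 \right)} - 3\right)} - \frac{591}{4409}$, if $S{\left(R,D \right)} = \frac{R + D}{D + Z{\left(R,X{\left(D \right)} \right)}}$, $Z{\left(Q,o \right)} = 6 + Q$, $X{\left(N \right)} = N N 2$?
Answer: $- \frac{8391811}{1260974} \approx -6.655$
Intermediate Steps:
$X{\left(N \right)} = 2 N^{2}$ ($X{\left(N \right)} = N^{2} \cdot 2 = 2 N^{2}$)
$S{\left(R,D \right)} = \frac{D + R}{6 + D + R}$ ($S{\left(R,D \right)} = \frac{R + D}{D + \left(6 + R\right)} = \frac{D + R}{6 + D + R}$)
$- \frac{373}{\left(-22\right) \left(S{\left(1,3 \right)} - 3\right)} - \frac{591}{4409} = - \frac{373}{\left(-22\right) \left(\frac{3 + 1}{6 + 3 + 1} - 3\right)} - \frac{591}{4409} = - \frac{373}{\left(-22\right) \left(\frac{1}{10} \cdot 4 - 3\right)} - \frac{591}{4409} = - \frac{373}{\left(-22\right) \left(\frac{2}{5} - 3\right)} - \frac{591}{4409} = - \frac{373}{\left(-22\right) \left(- \frac{13}{5}\right)} - \frac{591}{4409} = - \frac{373}{\frac{286}{5}} - \frac{591}{4409} = \left(-373\right) \frac{5}{286} - \frac{591}{4409} = - \frac{1865}{286} - \frac{591}{4409} = - \frac{8391811}{1260974}$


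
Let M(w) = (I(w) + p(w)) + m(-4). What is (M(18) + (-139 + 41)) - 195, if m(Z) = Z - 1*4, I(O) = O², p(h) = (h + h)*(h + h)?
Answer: 1319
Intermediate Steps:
p(h) = 4*h² (p(h) = (2*h)*(2*h) = 4*h²)
m(Z) = -4 + Z (m(Z) = Z - 4 = -4 + Z)
M(w) = -8 + 5*w² (M(w) = (w² + 4*w²) + (-4 - 4) = 5*w² - 8 = -8 + 5*w²)
(M(18) + (-139 + 41)) - 195 = ((-8 + 5*18²) + (-139 + 41)) - 195 = ((-8 + 5*324) - 98) - 195 = ((-8 + 1620) - 98) - 195 = (1612 - 98) - 195 = 1514 - 195 = 1319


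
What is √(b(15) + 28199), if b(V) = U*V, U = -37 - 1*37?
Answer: √27089 ≈ 164.59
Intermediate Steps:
U = -74 (U = -37 - 37 = -74)
b(V) = -74*V
√(b(15) + 28199) = √(-74*15 + 28199) = √(-1110 + 28199) = √27089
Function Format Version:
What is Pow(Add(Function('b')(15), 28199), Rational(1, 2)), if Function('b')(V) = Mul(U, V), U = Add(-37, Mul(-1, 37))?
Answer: Pow(27089, Rational(1, 2)) ≈ 164.59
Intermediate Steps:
U = -74 (U = Add(-37, -37) = -74)
Function('b')(V) = Mul(-74, V)
Pow(Add(Function('b')(15), 28199), Rational(1, 2)) = Pow(Add(Mul(-74, 15), 28199), Rational(1, 2)) = Pow(Add(-1110, 28199), Rational(1, 2)) = Pow(27089, Rational(1, 2))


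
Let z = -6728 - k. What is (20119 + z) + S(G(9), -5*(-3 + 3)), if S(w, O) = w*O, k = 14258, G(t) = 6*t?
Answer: -867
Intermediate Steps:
S(w, O) = O*w
z = -20986 (z = -6728 - 1*14258 = -6728 - 14258 = -20986)
(20119 + z) + S(G(9), -5*(-3 + 3)) = (20119 - 20986) + (-5*(-3 + 3))*(6*9) = -867 - 5*0*54 = -867 + 0*54 = -867 + 0 = -867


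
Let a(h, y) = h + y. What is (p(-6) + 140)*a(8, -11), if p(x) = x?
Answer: -402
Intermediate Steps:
(p(-6) + 140)*a(8, -11) = (-6 + 140)*(8 - 11) = 134*(-3) = -402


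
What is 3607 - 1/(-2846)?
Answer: 10265523/2846 ≈ 3607.0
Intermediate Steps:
3607 - 1/(-2846) = 3607 - 1*(-1/2846) = 3607 + 1/2846 = 10265523/2846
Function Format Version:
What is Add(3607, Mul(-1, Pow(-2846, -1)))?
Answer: Rational(10265523, 2846) ≈ 3607.0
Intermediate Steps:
Add(3607, Mul(-1, Pow(-2846, -1))) = Add(3607, Mul(-1, Rational(-1, 2846))) = Add(3607, Rational(1, 2846)) = Rational(10265523, 2846)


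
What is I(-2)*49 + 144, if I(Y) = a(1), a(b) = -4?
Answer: -52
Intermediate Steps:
I(Y) = -4
I(-2)*49 + 144 = -4*49 + 144 = -196 + 144 = -52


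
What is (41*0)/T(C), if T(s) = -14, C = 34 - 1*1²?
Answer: 0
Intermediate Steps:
C = 33 (C = 34 - 1*1 = 34 - 1 = 33)
(41*0)/T(C) = (41*0)/(-14) = 0*(-1/14) = 0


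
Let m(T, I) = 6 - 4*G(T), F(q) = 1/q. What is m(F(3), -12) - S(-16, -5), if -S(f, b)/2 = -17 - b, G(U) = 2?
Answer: -26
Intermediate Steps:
m(T, I) = -2 (m(T, I) = 6 - 4*2 = 6 - 8 = -2)
S(f, b) = 34 + 2*b (S(f, b) = -2*(-17 - b) = 34 + 2*b)
m(F(3), -12) - S(-16, -5) = -2 - (34 + 2*(-5)) = -2 - (34 - 10) = -2 - 1*24 = -2 - 24 = -26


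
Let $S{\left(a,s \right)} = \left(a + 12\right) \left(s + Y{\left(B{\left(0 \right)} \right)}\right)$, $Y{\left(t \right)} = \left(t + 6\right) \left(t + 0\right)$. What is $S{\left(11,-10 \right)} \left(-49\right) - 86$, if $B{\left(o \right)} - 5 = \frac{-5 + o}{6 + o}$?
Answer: $- \frac{1316051}{36} \approx -36557.0$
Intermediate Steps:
$B{\left(o \right)} = 5 + \frac{-5 + o}{6 + o}$
$Y{\left(t \right)} = t \left(6 + t\right)$ ($Y{\left(t \right)} = \left(6 + t\right) t = t \left(6 + t\right)$)
$S{\left(a,s \right)} = \left(12 + a\right) \left(\frac{1525}{36} + s\right)$ ($S{\left(a,s \right)} = \left(a + 12\right) \left(s + \frac{25 + 6 \cdot 0}{6 + 0} \left(6 + \frac{25 + 6 \cdot 0}{6 + 0}\right)\right) = \left(12 + a\right) \left(s + \frac{25 + 0}{6} \left(6 + \frac{25 + 0}{6}\right)\right) = \left(12 + a\right) \left(s + \frac{1}{6} \cdot 25 \left(6 + \frac{1}{6} \cdot 25\right)\right) = \left(12 + a\right) \left(s + \frac{25 \left(6 + \frac{25}{6}\right)}{6}\right) = \left(12 + a\right) \left(s + \frac{25}{6} \cdot \frac{61}{6}\right) = \left(12 + a\right) \left(s + \frac{1525}{36}\right) = \left(12 + a\right) \left(\frac{1525}{36} + s\right)$)
$S{\left(11,-10 \right)} \left(-49\right) - 86 = \left(\frac{1525}{3} + 12 \left(-10\right) + \frac{1525}{36} \cdot 11 + 11 \left(-10\right)\right) \left(-49\right) - 86 = \left(\frac{1525}{3} - 120 + \frac{16775}{36} - 110\right) \left(-49\right) - 86 = \frac{26795}{36} \left(-49\right) - 86 = - \frac{1312955}{36} - 86 = - \frac{1316051}{36}$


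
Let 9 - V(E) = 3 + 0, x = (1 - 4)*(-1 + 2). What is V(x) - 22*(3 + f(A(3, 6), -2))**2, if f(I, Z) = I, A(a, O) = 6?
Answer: -1776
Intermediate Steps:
x = -3 (x = -3*1 = -3)
V(E) = 6 (V(E) = 9 - (3 + 0) = 9 - 1*3 = 9 - 3 = 6)
V(x) - 22*(3 + f(A(3, 6), -2))**2 = 6 - 22*(3 + 6)**2 = 6 - 22*9**2 = 6 - 22*81 = 6 - 1782 = -1776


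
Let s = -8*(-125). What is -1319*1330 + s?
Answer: -1753270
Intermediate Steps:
s = 1000
-1319*1330 + s = -1319*1330 + 1000 = -1754270 + 1000 = -1753270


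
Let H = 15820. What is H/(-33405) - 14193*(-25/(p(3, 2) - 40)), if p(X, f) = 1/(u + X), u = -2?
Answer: -790236407/86853 ≈ -9098.5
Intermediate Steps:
p(X, f) = 1/(-2 + X)
H/(-33405) - 14193*(-25/(p(3, 2) - 40)) = 15820/(-33405) - 14193*(-25/(1/(-2 + 3) - 40)) = 15820*(-1/33405) - 14193*(-25/(1/1 - 40)) = -3164/6681 - 14193*(-25/(1 - 40)) = -3164/6681 - 14193/((-39*(-1/25))) = -3164/6681 - 14193/39/25 = -3164/6681 - 14193*25/39 = -3164/6681 - 118275/13 = -790236407/86853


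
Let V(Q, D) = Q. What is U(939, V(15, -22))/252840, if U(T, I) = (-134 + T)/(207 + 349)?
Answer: 23/4016544 ≈ 5.7263e-6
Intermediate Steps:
U(T, I) = -67/278 + T/556 (U(T, I) = (-134 + T)/556 = (-134 + T)*(1/556) = -67/278 + T/556)
U(939, V(15, -22))/252840 = (-67/278 + (1/556)*939)/252840 = (-67/278 + 939/556)*(1/252840) = (805/556)*(1/252840) = 23/4016544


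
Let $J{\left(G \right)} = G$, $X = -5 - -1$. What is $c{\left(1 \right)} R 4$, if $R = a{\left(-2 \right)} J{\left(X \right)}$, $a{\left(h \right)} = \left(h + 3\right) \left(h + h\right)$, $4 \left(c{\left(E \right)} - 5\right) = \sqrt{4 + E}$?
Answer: $320 + 16 \sqrt{5} \approx 355.78$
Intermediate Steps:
$c{\left(E \right)} = 5 + \frac{\sqrt{4 + E}}{4}$
$X = -4$ ($X = -5 + 1 = -4$)
$a{\left(h \right)} = 2 h \left(3 + h\right)$ ($a{\left(h \right)} = \left(3 + h\right) 2 h = 2 h \left(3 + h\right)$)
$R = 16$ ($R = 2 \left(-2\right) \left(3 - 2\right) \left(-4\right) = 2 \left(-2\right) 1 \left(-4\right) = \left(-4\right) \left(-4\right) = 16$)
$c{\left(1 \right)} R 4 = \left(5 + \frac{\sqrt{4 + 1}}{4}\right) 16 \cdot 4 = \left(5 + \frac{\sqrt{5}}{4}\right) 16 \cdot 4 = \left(80 + 4 \sqrt{5}\right) 4 = 320 + 16 \sqrt{5}$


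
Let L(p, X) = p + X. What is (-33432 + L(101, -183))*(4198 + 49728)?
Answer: -1807275964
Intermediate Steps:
L(p, X) = X + p
(-33432 + L(101, -183))*(4198 + 49728) = (-33432 + (-183 + 101))*(4198 + 49728) = (-33432 - 82)*53926 = -33514*53926 = -1807275964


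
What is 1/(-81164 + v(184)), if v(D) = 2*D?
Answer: -1/80796 ≈ -1.2377e-5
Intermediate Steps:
1/(-81164 + v(184)) = 1/(-81164 + 2*184) = 1/(-81164 + 368) = 1/(-80796) = -1/80796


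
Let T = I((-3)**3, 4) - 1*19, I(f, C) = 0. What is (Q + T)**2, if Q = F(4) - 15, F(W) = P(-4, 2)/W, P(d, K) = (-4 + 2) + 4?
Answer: 4489/4 ≈ 1122.3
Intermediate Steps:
P(d, K) = 2 (P(d, K) = -2 + 4 = 2)
F(W) = 2/W
T = -19 (T = 0 - 1*19 = 0 - 19 = -19)
Q = -29/2 (Q = 2/4 - 15 = 2*(1/4) - 15 = 1/2 - 15 = -29/2 ≈ -14.500)
(Q + T)**2 = (-29/2 - 19)**2 = (-67/2)**2 = 4489/4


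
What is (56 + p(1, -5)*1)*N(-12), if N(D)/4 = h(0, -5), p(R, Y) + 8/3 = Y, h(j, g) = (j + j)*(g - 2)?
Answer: 0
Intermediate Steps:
h(j, g) = 2*j*(-2 + g) (h(j, g) = (2*j)*(-2 + g) = 2*j*(-2 + g))
p(R, Y) = -8/3 + Y
N(D) = 0 (N(D) = 4*(2*0*(-2 - 5)) = 4*(2*0*(-7)) = 4*0 = 0)
(56 + p(1, -5)*1)*N(-12) = (56 + (-8/3 - 5)*1)*0 = (56 - 23/3*1)*0 = (56 - 23/3)*0 = (145/3)*0 = 0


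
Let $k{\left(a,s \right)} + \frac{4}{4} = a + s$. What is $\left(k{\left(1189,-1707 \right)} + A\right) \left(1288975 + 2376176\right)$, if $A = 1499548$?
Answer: $5494167638379$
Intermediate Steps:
$k{\left(a,s \right)} = -1 + a + s$ ($k{\left(a,s \right)} = -1 + \left(a + s\right) = -1 + a + s$)
$\left(k{\left(1189,-1707 \right)} + A\right) \left(1288975 + 2376176\right) = \left(\left(-1 + 1189 - 1707\right) + 1499548\right) \left(1288975 + 2376176\right) = \left(-519 + 1499548\right) 3665151 = 1499029 \cdot 3665151 = 5494167638379$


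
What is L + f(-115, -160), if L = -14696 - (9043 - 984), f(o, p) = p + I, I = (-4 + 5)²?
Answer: -22914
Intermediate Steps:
I = 1 (I = 1² = 1)
f(o, p) = 1 + p (f(o, p) = p + 1 = 1 + p)
L = -22755 (L = -14696 - 1*8059 = -14696 - 8059 = -22755)
L + f(-115, -160) = -22755 + (1 - 160) = -22755 - 159 = -22914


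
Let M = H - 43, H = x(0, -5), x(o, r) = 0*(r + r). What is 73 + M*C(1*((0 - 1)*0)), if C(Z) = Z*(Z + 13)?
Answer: 73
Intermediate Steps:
x(o, r) = 0 (x(o, r) = 0*(2*r) = 0)
H = 0
C(Z) = Z*(13 + Z)
M = -43 (M = 0 - 43 = -43)
73 + M*C(1*((0 - 1)*0)) = 73 - 43*1*((0 - 1)*0)*(13 + 1*((0 - 1)*0)) = 73 - 43*1*(-1*0)*(13 + 1*(-1*0)) = 73 - 43*1*0*(13 + 1*0) = 73 - 0*(13 + 0) = 73 - 0*13 = 73 - 43*0 = 73 + 0 = 73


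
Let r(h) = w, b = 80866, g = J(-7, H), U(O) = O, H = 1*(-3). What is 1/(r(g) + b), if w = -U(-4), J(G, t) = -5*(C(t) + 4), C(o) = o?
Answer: 1/80870 ≈ 1.2366e-5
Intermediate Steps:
H = -3
J(G, t) = -20 - 5*t (J(G, t) = -5*(t + 4) = -5*(4 + t) = -20 - 5*t)
g = -5 (g = -20 - 5*(-3) = -20 + 15 = -5)
w = 4 (w = -1*(-4) = 4)
r(h) = 4
1/(r(g) + b) = 1/(4 + 80866) = 1/80870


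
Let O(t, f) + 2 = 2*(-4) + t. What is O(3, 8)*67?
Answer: -469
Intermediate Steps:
O(t, f) = -10 + t (O(t, f) = -2 + (2*(-4) + t) = -2 + (-8 + t) = -10 + t)
O(3, 8)*67 = (-10 + 3)*67 = -7*67 = -469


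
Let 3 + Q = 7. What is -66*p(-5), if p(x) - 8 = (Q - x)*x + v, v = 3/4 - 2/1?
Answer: 5049/2 ≈ 2524.5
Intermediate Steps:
Q = 4 (Q = -3 + 7 = 4)
v = -5/4 (v = 3*(1/4) - 2*1 = 3/4 - 2 = -5/4 ≈ -1.2500)
p(x) = 27/4 + x*(4 - x) (p(x) = 8 + ((4 - x)*x - 5/4) = 8 + (x*(4 - x) - 5/4) = 8 + (-5/4 + x*(4 - x)) = 27/4 + x*(4 - x))
-66*p(-5) = -66*(27/4 - 1*(-5)**2 + 4*(-5)) = -66*(27/4 - 1*25 - 20) = -66*(27/4 - 25 - 20) = -66*(-153/4) = 5049/2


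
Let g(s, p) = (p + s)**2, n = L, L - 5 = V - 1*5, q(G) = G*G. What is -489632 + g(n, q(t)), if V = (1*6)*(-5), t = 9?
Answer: -487031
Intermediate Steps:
V = -30 (V = 6*(-5) = -30)
q(G) = G**2
L = -30 (L = 5 + (-30 - 1*5) = 5 + (-30 - 5) = 5 - 35 = -30)
n = -30
-489632 + g(n, q(t)) = -489632 + (9**2 - 30)**2 = -489632 + (81 - 30)**2 = -489632 + 51**2 = -489632 + 2601 = -487031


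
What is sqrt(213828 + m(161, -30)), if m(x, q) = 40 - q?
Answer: sqrt(213898) ≈ 462.49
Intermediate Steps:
sqrt(213828 + m(161, -30)) = sqrt(213828 + (40 - 1*(-30))) = sqrt(213828 + (40 + 30)) = sqrt(213828 + 70) = sqrt(213898)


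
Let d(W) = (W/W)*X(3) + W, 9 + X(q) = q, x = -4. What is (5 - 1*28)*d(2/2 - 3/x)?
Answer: 391/4 ≈ 97.750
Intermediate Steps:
X(q) = -9 + q
d(W) = -6 + W (d(W) = (W/W)*(-9 + 3) + W = 1*(-6) + W = -6 + W)
(5 - 1*28)*d(2/2 - 3/x) = (5 - 1*28)*(-6 + (2/2 - 3/(-4))) = (5 - 28)*(-6 + (2*(½) - 3*(-¼))) = -23*(-6 + (1 + ¾)) = -23*(-6 + 7/4) = -23*(-17/4) = 391/4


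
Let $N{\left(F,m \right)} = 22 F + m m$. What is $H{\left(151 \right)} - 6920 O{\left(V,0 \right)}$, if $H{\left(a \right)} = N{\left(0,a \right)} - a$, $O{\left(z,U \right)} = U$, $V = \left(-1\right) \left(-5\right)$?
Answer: $22650$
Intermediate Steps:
$V = 5$
$N{\left(F,m \right)} = m^{2} + 22 F$ ($N{\left(F,m \right)} = 22 F + m^{2} = m^{2} + 22 F$)
$H{\left(a \right)} = a^{2} - a$ ($H{\left(a \right)} = \left(a^{2} + 22 \cdot 0\right) - a = \left(a^{2} + 0\right) - a = a^{2} - a$)
$H{\left(151 \right)} - 6920 O{\left(V,0 \right)} = 151 \left(-1 + 151\right) - 6920 \cdot 0 = 151 \cdot 150 - 0 = 22650 + 0 = 22650$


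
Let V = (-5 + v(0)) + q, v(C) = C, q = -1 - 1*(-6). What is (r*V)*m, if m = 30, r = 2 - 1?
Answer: 0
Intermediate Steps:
q = 5 (q = -1 + 6 = 5)
r = 1
V = 0 (V = (-5 + 0) + 5 = -5 + 5 = 0)
(r*V)*m = (1*0)*30 = 0*30 = 0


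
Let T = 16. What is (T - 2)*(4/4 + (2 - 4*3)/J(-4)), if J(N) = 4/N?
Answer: 154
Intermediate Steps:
(T - 2)*(4/4 + (2 - 4*3)/J(-4)) = (16 - 2)*(4/4 + (2 - 4*3)/((4/(-4)))) = 14*(4*(¼) + (2 - 12)/((4*(-¼)))) = 14*(1 - 10/(-1)) = 14*(1 - 10*(-1)) = 14*(1 + 10) = 14*11 = 154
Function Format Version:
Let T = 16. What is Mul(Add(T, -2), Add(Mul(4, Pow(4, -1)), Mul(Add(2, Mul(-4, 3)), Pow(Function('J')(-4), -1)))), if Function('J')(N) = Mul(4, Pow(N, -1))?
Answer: 154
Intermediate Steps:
Mul(Add(T, -2), Add(Mul(4, Pow(4, -1)), Mul(Add(2, Mul(-4, 3)), Pow(Function('J')(-4), -1)))) = Mul(Add(16, -2), Add(Mul(4, Pow(4, -1)), Mul(Add(2, Mul(-4, 3)), Pow(Mul(4, Pow(-4, -1)), -1)))) = Mul(14, Add(Mul(4, Rational(1, 4)), Mul(Add(2, -12), Pow(Mul(4, Rational(-1, 4)), -1)))) = Mul(14, Add(1, Mul(-10, Pow(-1, -1)))) = Mul(14, Add(1, Mul(-10, -1))) = Mul(14, Add(1, 10)) = Mul(14, 11) = 154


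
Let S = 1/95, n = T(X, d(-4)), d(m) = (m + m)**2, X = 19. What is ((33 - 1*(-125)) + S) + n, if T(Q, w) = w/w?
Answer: 15106/95 ≈ 159.01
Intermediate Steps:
d(m) = 4*m**2 (d(m) = (2*m)**2 = 4*m**2)
T(Q, w) = 1
n = 1
S = 1/95 ≈ 0.010526
((33 - 1*(-125)) + S) + n = ((33 - 1*(-125)) + 1/95) + 1 = ((33 + 125) + 1/95) + 1 = (158 + 1/95) + 1 = 15011/95 + 1 = 15106/95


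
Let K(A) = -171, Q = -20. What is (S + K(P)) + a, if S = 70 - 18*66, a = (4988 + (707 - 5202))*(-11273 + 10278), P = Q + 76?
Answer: -491824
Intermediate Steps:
P = 56 (P = -20 + 76 = 56)
a = -490535 (a = (4988 - 4495)*(-995) = 493*(-995) = -490535)
S = -1118 (S = 70 - 1188 = -1118)
(S + K(P)) + a = (-1118 - 171) - 490535 = -1289 - 490535 = -491824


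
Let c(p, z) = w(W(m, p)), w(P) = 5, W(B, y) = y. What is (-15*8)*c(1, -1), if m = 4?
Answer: -600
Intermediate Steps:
c(p, z) = 5
(-15*8)*c(1, -1) = -15*8*5 = -120*5 = -600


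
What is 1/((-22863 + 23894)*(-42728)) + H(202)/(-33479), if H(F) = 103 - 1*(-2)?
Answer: -4625553119/1474835924072 ≈ -0.0031363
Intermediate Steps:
H(F) = 105 (H(F) = 103 + 2 = 105)
1/((-22863 + 23894)*(-42728)) + H(202)/(-33479) = 1/((-22863 + 23894)*(-42728)) + 105/(-33479) = -1/42728/1031 + 105*(-1/33479) = (1/1031)*(-1/42728) - 105/33479 = -1/44052568 - 105/33479 = -4625553119/1474835924072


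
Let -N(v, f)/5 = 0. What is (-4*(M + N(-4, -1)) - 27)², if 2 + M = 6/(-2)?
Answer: 49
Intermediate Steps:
M = -5 (M = -2 + 6/(-2) = -2 + 6*(-½) = -2 - 3 = -5)
N(v, f) = 0 (N(v, f) = -5*0 = 0)
(-4*(M + N(-4, -1)) - 27)² = (-4*(-5 + 0) - 27)² = (-4*(-5) - 27)² = (20 - 27)² = (-7)² = 49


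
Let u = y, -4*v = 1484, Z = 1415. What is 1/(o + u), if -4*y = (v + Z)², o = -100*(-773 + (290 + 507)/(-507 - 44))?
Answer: -551/107466684 ≈ -5.1272e-6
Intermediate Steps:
v = -371 (v = -¼*1484 = -371)
o = 42672000/551 (o = -100*(-773 + 797/(-551)) = -100*(-773 + 797*(-1/551)) = -100*(-773 - 797/551) = -100*(-426720/551) = 42672000/551 ≈ 77445.)
y = -272484 (y = -(-371 + 1415)²/4 = -¼*1044² = -¼*1089936 = -272484)
u = -272484
1/(o + u) = 1/(42672000/551 - 272484) = 1/(-107466684/551) = -551/107466684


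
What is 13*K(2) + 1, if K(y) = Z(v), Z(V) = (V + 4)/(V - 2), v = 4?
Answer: 53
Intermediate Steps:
Z(V) = (4 + V)/(-2 + V)
K(y) = 4 (K(y) = (4 + 4)/(-2 + 4) = 8/2 = (½)*8 = 4)
13*K(2) + 1 = 13*4 + 1 = 52 + 1 = 53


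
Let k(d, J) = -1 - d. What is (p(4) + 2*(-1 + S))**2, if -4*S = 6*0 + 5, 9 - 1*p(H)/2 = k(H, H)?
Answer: 2209/4 ≈ 552.25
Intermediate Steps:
p(H) = 20 + 2*H (p(H) = 18 - 2*(-1 - H) = 18 + (2 + 2*H) = 20 + 2*H)
S = -5/4 (S = -(6*0 + 5)/4 = -(0 + 5)/4 = -1/4*5 = -5/4 ≈ -1.2500)
(p(4) + 2*(-1 + S))**2 = ((20 + 2*4) + 2*(-1 - 5/4))**2 = ((20 + 8) + 2*(-9/4))**2 = (28 - 9/2)**2 = (47/2)**2 = 2209/4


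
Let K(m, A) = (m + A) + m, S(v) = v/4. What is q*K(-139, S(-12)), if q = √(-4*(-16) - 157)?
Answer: -281*I*√93 ≈ -2709.9*I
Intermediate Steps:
S(v) = v/4 (S(v) = v*(¼) = v/4)
q = I*√93 (q = √(64 - 157) = √(-93) = I*√93 ≈ 9.6436*I)
K(m, A) = A + 2*m (K(m, A) = (A + m) + m = A + 2*m)
q*K(-139, S(-12)) = (I*√93)*((¼)*(-12) + 2*(-139)) = (I*√93)*(-3 - 278) = (I*√93)*(-281) = -281*I*√93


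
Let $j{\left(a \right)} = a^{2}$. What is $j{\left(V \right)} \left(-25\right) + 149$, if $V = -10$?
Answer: $-2351$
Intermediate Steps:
$j{\left(V \right)} \left(-25\right) + 149 = \left(-10\right)^{2} \left(-25\right) + 149 = 100 \left(-25\right) + 149 = -2500 + 149 = -2351$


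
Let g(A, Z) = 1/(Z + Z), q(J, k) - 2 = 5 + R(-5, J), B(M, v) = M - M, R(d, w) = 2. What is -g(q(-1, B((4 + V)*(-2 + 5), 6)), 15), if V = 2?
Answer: -1/30 ≈ -0.033333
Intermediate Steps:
B(M, v) = 0
q(J, k) = 9 (q(J, k) = 2 + (5 + 2) = 2 + 7 = 9)
g(A, Z) = 1/(2*Z)
-g(q(-1, B((4 + V)*(-2 + 5), 6)), 15) = -1/(2*15) = -1*1/30 = -1/30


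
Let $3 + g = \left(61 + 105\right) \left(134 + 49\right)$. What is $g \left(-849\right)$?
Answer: $-25788375$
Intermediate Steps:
$g = 30375$ ($g = -3 + \left(61 + 105\right) \left(134 + 49\right) = -3 + 166 \cdot 183 = -3 + 30378 = 30375$)
$g \left(-849\right) = 30375 \left(-849\right) = -25788375$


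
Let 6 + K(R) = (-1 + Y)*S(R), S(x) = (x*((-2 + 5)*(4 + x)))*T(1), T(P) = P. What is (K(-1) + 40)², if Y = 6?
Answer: 121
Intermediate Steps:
S(x) = x*(12 + 3*x) (S(x) = (x*((-2 + 5)*(4 + x)))*1 = (x*(3*(4 + x)))*1 = (x*(12 + 3*x))*1 = x*(12 + 3*x))
K(R) = -6 + 15*R*(4 + R) (K(R) = -6 + (-1 + 6)*(3*R*(4 + R)) = -6 + 5*(3*R*(4 + R)) = -6 + 15*R*(4 + R))
(K(-1) + 40)² = ((-6 + 15*(-1)*(4 - 1)) + 40)² = ((-6 + 15*(-1)*3) + 40)² = ((-6 - 45) + 40)² = (-51 + 40)² = (-11)² = 121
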